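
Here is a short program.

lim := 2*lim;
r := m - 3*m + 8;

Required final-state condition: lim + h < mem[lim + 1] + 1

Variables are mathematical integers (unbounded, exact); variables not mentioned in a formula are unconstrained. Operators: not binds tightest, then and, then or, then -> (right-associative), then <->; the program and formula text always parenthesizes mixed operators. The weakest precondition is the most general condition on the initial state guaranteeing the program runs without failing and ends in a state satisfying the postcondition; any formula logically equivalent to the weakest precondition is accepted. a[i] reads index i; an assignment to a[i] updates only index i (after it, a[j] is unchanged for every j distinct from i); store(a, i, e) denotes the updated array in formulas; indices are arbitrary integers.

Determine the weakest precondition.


Working backward. After the program, the postcondition lim + h < mem[lim + 1] + 1 must hold; in canonical form it is h + lim < mem[lim + 1] + 1.
Before r := m - 3*m + 8: h + lim < mem[lim + 1] + 1
Before lim := 2*lim: h + 2*lim < mem[2*lim + 1] + 1
Answer: WP = h + 2*lim < mem[2*lim + 1] + 1


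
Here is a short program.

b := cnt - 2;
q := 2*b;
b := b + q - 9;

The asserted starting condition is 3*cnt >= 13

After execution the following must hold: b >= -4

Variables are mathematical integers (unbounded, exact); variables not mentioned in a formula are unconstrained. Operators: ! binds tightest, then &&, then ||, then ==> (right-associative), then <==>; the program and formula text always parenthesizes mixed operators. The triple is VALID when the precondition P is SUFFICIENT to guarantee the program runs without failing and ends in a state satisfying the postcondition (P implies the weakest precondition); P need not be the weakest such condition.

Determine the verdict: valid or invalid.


Working backward. After the program, b >= -4 must hold.
Before b := b + q - 9: b + q >= 5
Before q := 2*b: 3*b >= 5
Before b := cnt - 2: 3*cnt >= 11
The weakest precondition is 3*cnt >= 11.
Check whether 3*cnt >= 13 implies it.
Every state satisfying the precondition satisfies the weakest precondition: the implication holds.
Answer: valid


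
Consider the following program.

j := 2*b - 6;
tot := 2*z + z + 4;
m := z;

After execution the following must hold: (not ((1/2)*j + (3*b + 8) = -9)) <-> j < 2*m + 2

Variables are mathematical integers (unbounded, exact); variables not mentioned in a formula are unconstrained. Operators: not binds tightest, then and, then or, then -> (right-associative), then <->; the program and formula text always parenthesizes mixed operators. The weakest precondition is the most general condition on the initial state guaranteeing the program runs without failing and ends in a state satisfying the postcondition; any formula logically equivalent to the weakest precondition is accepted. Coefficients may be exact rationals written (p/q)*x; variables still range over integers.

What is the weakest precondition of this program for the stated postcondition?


Working backward. After the program, the postcondition (not ((1/2)*j + (3*b + 8) = -9)) <-> j < 2*m + 2 must hold; in canonical form it is (not (3*b + (1/2)*j = -17)) <-> j < 2*m + 2.
Before m := z: (not (3*b + (1/2)*j = -17)) <-> j < 2*z + 2
Before tot := 2*z + z + 4: (not (3*b + (1/2)*j = -17)) <-> j < 2*z + 2
Before j := 2*b - 6: (not (4*b = -14)) <-> 2*b < 2*z + 8
Answer: WP = (not (4*b = -14)) <-> 2*b < 2*z + 8


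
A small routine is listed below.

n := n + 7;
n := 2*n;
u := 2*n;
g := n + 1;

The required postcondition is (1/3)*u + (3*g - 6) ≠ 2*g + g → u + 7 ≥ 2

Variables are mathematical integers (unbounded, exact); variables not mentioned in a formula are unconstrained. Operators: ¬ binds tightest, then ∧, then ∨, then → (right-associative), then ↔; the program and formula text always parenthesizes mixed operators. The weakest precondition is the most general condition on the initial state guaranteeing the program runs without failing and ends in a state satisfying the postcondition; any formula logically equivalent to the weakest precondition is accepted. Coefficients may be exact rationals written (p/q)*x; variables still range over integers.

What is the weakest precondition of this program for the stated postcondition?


Working backward. After the program, the postcondition (1/3)*u + (3*g - 6) ≠ 2*g + g → u + 7 ≥ 2 must hold; in canonical form it is (1/3)*u ≠ 6 → u ≥ -5.
Before g := n + 1: (1/3)*u ≠ 6 → u ≥ -5
Before u := 2*n: (2/3)*n ≠ 6 → 2*n ≥ -5
Before n := 2*n: (4/3)*n ≠ 6 → 4*n ≥ -5
Before n := n + 7: (4/3)*n ≠ -10/3 → 4*n ≥ -33
Answer: WP = (4/3)*n ≠ -10/3 → 4*n ≥ -33


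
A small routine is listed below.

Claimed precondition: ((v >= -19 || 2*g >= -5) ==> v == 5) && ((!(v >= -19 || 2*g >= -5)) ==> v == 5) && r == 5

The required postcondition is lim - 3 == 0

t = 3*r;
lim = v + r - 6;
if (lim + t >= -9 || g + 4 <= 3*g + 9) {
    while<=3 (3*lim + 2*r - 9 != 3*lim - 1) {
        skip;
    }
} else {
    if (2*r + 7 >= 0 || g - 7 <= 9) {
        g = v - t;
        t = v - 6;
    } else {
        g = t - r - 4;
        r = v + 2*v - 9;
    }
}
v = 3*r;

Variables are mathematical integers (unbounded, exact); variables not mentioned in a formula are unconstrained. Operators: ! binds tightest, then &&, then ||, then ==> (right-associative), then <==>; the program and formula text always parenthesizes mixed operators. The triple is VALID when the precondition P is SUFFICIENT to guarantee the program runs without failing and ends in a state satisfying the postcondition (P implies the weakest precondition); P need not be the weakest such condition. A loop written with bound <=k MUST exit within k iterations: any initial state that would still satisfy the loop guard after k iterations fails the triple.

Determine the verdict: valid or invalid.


Working backward. After the program, the postcondition lim - 3 == 0 must hold; in canonical form it is lim == 3.
Before v := 3*r: lim == 3
Then branch requires (2*r != 8 ==> ((2*r != 8 ==> ((2*r != 8 ==> ((!(2*r != 8)) && lim == 3)) && ((!(2*r != 8)) ==> lim == 3))) && ((!(2*r != 8)) ==> lim == 3))) && ((!(2*r != 8)) ==> lim == 3); else branch requires ((2*r >= -7 || g <= 16) ==> lim == 3) && ((!(2*r >= -7 || g <= 16)) ==> lim == 3).
Before the if: ((lim + t >= -9 || 2*g >= -5) ==> ((2*r != 8 ==> ((2*r != 8 ==> ((2*r != 8 ==> ((!(2*r != 8)) && lim == 3)) && ((!(2*r != 8)) ==> lim == 3))) && ((!(2*r != 8)) ==> lim == 3))) && ((!(2*r != 8)) ==> lim == 3))) && ((!(lim + t >= -9 || 2*g >= -5)) ==> (((2*r >= -7 || g <= 16) ==> lim == 3) && ((!(2*r >= -7 || g <= 16)) ==> lim == 3)))
Before lim := v + r - 6: ((r + t + v >= -3 || 2*g >= -5) ==> ((2*r != 8 ==> ((2*r != 8 ==> ((2*r != 8 ==> ((!(2*r != 8)) && r + v == 9)) && ((!(2*r != 8)) ==> r + v == 9))) && ((!(2*r != 8)) ==> r + v == 9))) && ((!(2*r != 8)) ==> r + v == 9))) && ((!(r + t + v >= -3 || 2*g >= -5)) ==> (((2*r >= -7 || g <= 16) ==> r + v == 9) && ((!(2*r >= -7 || g <= 16)) ==> r + v == 9)))
Before t := 3*r: ((4*r + v >= -3 || 2*g >= -5) ==> ((2*r != 8 ==> ((2*r != 8 ==> ((2*r != 8 ==> ((!(2*r != 8)) && r + v == 9)) && ((!(2*r != 8)) ==> r + v == 9))) && ((!(2*r != 8)) ==> r + v == 9))) && ((!(2*r != 8)) ==> r + v == 9))) && ((!(4*r + v >= -3 || 2*g >= -5)) ==> (((2*r >= -7 || g <= 16) ==> r + v == 9) && ((!(2*r >= -7 || g <= 16)) ==> r + v == 9)))
The weakest precondition is ((4*r + v >= -3 || 2*g >= -5) ==> ((2*r != 8 ==> ((2*r != 8 ==> ((2*r != 8 ==> ((!(2*r != 8)) && r + v == 9)) && ((!(2*r != 8)) ==> r + v == 9))) && ((!(2*r != 8)) ==> r + v == 9))) && ((!(2*r != 8)) ==> r + v == 9))) && ((!(4*r + v >= -3 || 2*g >= -5)) ==> (((2*r >= -7 || g <= 16) ==> r + v == 9) && ((!(2*r >= -7 || g <= 16)) ==> r + v == 9))).
Check whether ((v >= -19 || 2*g >= -5) ==> v == 5) && ((!(v >= -19 || 2*g >= -5)) ==> v == 5) && r == 5 implies it.
Countermodel: at the initial state g = -3, r = 5, v = 5, the precondition holds but the weakest precondition fails.
Answer: invalid


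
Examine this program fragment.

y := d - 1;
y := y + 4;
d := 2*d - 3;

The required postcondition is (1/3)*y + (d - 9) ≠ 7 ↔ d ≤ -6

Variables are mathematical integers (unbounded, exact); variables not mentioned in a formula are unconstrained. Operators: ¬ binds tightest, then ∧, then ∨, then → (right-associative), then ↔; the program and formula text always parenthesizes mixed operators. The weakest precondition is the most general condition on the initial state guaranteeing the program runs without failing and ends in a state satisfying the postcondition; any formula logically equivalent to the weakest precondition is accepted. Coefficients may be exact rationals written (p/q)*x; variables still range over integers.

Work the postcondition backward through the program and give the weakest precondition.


Working backward. After the program, the postcondition (1/3)*y + (d - 9) ≠ 7 ↔ d ≤ -6 must hold; in canonical form it is d + (1/3)*y ≠ 16 ↔ d ≤ -6.
Before d := 2*d - 3: 2*d + (1/3)*y ≠ 19 ↔ 2*d ≤ -3
Before y := y + 4: 2*d + (1/3)*y ≠ 53/3 ↔ 2*d ≤ -3
Before y := d - 1: (7/3)*d ≠ 18 ↔ 2*d ≤ -3
Answer: WP = (7/3)*d ≠ 18 ↔ 2*d ≤ -3


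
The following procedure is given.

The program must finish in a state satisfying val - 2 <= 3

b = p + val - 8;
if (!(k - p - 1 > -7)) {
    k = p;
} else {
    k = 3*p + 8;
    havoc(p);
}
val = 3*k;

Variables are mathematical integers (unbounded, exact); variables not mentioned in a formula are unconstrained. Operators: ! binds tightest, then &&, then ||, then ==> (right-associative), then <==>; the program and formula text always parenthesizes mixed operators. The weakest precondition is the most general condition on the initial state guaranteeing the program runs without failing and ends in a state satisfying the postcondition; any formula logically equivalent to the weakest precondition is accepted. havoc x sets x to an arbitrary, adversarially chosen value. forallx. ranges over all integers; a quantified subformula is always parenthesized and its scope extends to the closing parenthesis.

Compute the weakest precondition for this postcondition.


Working backward. After the program, the postcondition val - 2 <= 3 must hold; in canonical form it is val <= 5.
Before val := 3*k: 3*k <= 5
Then branch requires 3*p <= 5; else branch requires 9*p <= -19.
Before the if: ((!(k > p - 6)) ==> 3*p <= 5) && (k > p - 6 ==> 9*p <= -19)
Before b := p + val - 8: ((!(k > p - 6)) ==> 3*p <= 5) && (k > p - 6 ==> 9*p <= -19)
Answer: WP = ((!(k > p - 6)) ==> 3*p <= 5) && (k > p - 6 ==> 9*p <= -19)


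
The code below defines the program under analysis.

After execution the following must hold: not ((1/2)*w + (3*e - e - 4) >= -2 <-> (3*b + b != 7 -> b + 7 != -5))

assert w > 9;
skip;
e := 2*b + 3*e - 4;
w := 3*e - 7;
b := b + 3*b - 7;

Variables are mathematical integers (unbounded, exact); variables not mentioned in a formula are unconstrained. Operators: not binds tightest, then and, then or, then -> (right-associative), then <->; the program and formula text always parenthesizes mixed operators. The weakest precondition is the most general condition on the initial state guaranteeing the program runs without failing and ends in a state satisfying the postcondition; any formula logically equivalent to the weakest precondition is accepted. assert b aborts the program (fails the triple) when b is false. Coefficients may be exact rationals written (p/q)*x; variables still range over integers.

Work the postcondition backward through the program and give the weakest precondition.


Working backward. After the program, the postcondition not ((1/2)*w + (3*e - e - 4) >= -2 <-> (3*b + b != 7 -> b + 7 != -5)) must hold; in canonical form it is not (2*e + (1/2)*w >= 2 <-> (4*b != 7 -> b != -12)).
Before b := b + 3*b - 7: not (2*e + (1/2)*w >= 2 <-> (16*b != 35 -> 4*b != -5))
Before w := 3*e - 7: not ((7/2)*e >= 11/2 <-> (16*b != 35 -> 4*b != -5))
Before e := 2*b + 3*e - 4: not (7*b + (21/2)*e >= 39/2 <-> (16*b != 35 -> 4*b != -5))
Before skip: not (7*b + (21/2)*e >= 39/2 <-> (16*b != 35 -> 4*b != -5))
Before assert w > 9: w > 9 and (not (7*b + (21/2)*e >= 39/2 <-> (16*b != 35 -> 4*b != -5)))
Answer: WP = w > 9 and (not (7*b + (21/2)*e >= 39/2 <-> (16*b != 35 -> 4*b != -5)))


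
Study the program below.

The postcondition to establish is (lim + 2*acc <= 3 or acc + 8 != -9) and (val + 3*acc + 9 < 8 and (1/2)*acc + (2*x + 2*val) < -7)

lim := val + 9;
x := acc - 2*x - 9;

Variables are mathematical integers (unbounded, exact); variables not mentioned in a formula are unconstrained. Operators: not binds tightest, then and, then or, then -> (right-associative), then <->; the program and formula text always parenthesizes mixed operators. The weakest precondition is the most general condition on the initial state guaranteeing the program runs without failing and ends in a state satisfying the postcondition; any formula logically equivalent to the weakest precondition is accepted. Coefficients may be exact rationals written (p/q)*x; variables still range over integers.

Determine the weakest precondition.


Working backward. After the program, the postcondition (lim + 2*acc <= 3 or acc + 8 != -9) and (val + 3*acc + 9 < 8 and (1/2)*acc + (2*x + 2*val) < -7) must hold; in canonical form it is (2*acc + lim <= 3 or acc != -17) and 3*acc + val < -1 and (1/2)*acc + 2*val + 2*x < -7.
Before x := acc - 2*x - 9: (2*acc + lim <= 3 or acc != -17) and 3*acc + val < -1 and (5/2)*acc + 2*val < 4*x + 11
Before lim := val + 9: (2*acc + val <= -6 or acc != -17) and 3*acc + val < -1 and (5/2)*acc + 2*val < 4*x + 11
Answer: WP = (2*acc + val <= -6 or acc != -17) and 3*acc + val < -1 and (5/2)*acc + 2*val < 4*x + 11


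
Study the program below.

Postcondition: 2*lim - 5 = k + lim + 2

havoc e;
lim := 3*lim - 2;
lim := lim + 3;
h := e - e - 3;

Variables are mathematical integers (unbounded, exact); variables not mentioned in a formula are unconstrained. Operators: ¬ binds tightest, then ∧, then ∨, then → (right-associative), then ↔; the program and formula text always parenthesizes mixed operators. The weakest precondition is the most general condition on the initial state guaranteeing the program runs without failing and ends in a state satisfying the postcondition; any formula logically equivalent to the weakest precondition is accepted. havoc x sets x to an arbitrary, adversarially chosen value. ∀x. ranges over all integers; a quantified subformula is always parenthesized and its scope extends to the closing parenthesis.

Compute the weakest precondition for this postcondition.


Working backward. After the program, the postcondition 2*lim - 5 = k + lim + 2 must hold; in canonical form it is lim = k + 7.
Before h := e - e - 3: lim = k + 7
Before lim := lim + 3: lim = k + 4
Before lim := 3*lim - 2: 3*lim = k + 6
Before havoc e: 3*lim = k + 6
Answer: WP = 3*lim = k + 6


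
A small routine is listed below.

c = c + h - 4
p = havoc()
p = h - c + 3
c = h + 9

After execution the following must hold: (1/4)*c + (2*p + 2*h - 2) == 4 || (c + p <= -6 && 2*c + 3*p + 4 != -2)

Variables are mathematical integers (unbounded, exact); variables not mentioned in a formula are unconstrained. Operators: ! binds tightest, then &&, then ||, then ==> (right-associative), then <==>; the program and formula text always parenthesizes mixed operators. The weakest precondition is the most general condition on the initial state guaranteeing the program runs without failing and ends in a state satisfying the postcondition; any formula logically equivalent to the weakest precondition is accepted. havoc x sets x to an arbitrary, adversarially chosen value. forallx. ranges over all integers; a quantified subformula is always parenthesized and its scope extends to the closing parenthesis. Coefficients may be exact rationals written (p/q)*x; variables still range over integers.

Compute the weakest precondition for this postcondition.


Working backward. After the program, the postcondition (1/4)*c + (2*p + 2*h - 2) == 4 || (c + p <= -6 && 2*c + 3*p + 4 != -2) must hold; in canonical form it is (1/4)*c + 2*h + 2*p == 6 || (c + p <= -6 && 2*c + 3*p != -6).
Before c := h + 9: (9/4)*h + 2*p == 15/4 || (h + p <= -15 && 2*h + 3*p != -24)
Before p := h - c + 3: (17/4)*h == 2*c - 9/4 || (2*h <= c - 18 && 5*h != 3*c - 33)
Before havoc p: (17/4)*h == 2*c - 9/4 || (2*h <= c - 18 && 5*h != 3*c - 33)
Before c := c + h - 4: (9/4)*h == 2*c - 41/4 || (h <= c - 22 && 2*h != 3*c - 45)
Answer: WP = (9/4)*h == 2*c - 41/4 || (h <= c - 22 && 2*h != 3*c - 45)


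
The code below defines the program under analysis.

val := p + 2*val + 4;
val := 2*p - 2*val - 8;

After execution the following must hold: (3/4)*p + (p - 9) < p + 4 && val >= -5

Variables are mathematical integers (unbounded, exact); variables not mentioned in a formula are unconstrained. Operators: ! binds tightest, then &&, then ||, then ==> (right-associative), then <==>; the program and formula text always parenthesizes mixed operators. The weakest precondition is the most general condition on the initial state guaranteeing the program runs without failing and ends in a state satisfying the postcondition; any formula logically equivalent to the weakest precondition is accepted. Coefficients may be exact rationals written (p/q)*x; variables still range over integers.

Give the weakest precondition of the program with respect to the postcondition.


Working backward. After the program, the postcondition (3/4)*p + (p - 9) < p + 4 && val >= -5 must hold; in canonical form it is (3/4)*p < 13 && val >= -5.
Before val := 2*p - 2*val - 8: (3/4)*p < 13 && 2*p >= 2*val + 3
Before val := p + 2*val + 4: (3/4)*p < 13 && 4*val <= -11
Answer: WP = (3/4)*p < 13 && 4*val <= -11


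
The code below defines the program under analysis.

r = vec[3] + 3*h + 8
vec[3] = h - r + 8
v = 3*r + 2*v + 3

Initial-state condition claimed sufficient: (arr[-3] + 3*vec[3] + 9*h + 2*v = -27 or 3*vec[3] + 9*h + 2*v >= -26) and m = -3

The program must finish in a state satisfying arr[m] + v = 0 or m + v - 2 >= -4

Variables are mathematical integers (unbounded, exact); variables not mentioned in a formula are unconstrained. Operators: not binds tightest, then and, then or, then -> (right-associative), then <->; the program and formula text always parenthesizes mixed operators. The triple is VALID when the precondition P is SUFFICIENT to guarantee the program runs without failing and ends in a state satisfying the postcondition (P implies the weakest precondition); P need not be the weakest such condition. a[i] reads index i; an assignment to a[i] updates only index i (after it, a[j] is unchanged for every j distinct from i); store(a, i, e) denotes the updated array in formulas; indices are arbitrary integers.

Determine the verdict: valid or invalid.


Working backward. After the program, the postcondition arr[m] + v = 0 or m + v - 2 >= -4 must hold; in canonical form it is arr[m] + v = 0 or m + v >= -2.
Before v := 3*r + 2*v + 3: arr[m] + 3*r + 2*v = -3 or m + 3*r + 2*v >= -5
Before vec[3] := h - r + 8: arr[m] + 3*r + 2*v = -3 or m + 3*r + 2*v >= -5
Before r := vec[3] + 3*h + 8: arr[m] + 3*vec[3] + 9*h + 2*v = -27 or 3*vec[3] + 9*h + m + 2*v >= -29
The weakest precondition is arr[m] + 3*vec[3] + 9*h + 2*v = -27 or 3*vec[3] + 9*h + m + 2*v >= -29.
Check whether (arr[-3] + 3*vec[3] + 9*h + 2*v = -27 or 3*vec[3] + 9*h + 2*v >= -26) and m = -3 implies it.
Every state satisfying the precondition satisfies the weakest precondition: the implication holds.
Answer: valid


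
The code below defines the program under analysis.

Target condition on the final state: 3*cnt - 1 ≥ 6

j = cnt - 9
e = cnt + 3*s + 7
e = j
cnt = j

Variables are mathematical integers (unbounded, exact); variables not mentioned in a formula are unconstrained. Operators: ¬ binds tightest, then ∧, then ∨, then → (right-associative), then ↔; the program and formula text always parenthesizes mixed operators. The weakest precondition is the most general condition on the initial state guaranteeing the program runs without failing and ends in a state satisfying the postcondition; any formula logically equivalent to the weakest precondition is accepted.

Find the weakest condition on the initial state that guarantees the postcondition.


Working backward. After the program, the postcondition 3*cnt - 1 ≥ 6 must hold; in canonical form it is 3*cnt ≥ 7.
Before cnt := j: 3*j ≥ 7
Before e := j: 3*j ≥ 7
Before e := cnt + 3*s + 7: 3*j ≥ 7
Before j := cnt - 9: 3*cnt ≥ 34
Answer: WP = 3*cnt ≥ 34


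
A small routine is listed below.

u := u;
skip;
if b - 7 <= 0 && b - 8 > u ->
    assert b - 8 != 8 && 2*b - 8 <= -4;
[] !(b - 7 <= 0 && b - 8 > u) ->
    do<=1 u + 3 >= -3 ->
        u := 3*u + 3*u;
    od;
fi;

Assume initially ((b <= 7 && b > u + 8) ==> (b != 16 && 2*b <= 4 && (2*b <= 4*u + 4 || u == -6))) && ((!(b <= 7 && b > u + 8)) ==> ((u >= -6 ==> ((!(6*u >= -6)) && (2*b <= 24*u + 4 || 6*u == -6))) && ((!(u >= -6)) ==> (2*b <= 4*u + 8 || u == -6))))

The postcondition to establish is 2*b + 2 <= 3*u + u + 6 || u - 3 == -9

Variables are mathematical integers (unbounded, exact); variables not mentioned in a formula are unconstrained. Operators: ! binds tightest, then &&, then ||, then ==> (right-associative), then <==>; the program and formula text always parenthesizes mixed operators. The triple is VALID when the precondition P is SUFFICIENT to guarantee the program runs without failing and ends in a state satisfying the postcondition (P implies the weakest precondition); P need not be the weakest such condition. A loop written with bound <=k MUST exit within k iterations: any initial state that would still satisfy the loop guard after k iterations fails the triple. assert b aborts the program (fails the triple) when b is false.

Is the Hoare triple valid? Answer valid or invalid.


Working backward. After the program, the postcondition 2*b + 2 <= 3*u + u + 6 || u - 3 == -9 must hold; in canonical form it is 2*b <= 4*u + 4 || u == -6.
Then branch requires b != 16 && 2*b <= 4 && (2*b <= 4*u + 4 || u == -6); else branch requires (u >= -6 ==> ((!(6*u >= -6)) && (2*b <= 24*u + 4 || 6*u == -6))) && ((!(u >= -6)) ==> (2*b <= 4*u + 4 || u == -6)).
Before the if: ((b <= 7 && b > u + 8) ==> (b != 16 && 2*b <= 4 && (2*b <= 4*u + 4 || u == -6))) && ((!(b <= 7 && b > u + 8)) ==> ((u >= -6 ==> ((!(6*u >= -6)) && (2*b <= 24*u + 4 || 6*u == -6))) && ((!(u >= -6)) ==> (2*b <= 4*u + 4 || u == -6))))
Before skip: ((b <= 7 && b > u + 8) ==> (b != 16 && 2*b <= 4 && (2*b <= 4*u + 4 || u == -6))) && ((!(b <= 7 && b > u + 8)) ==> ((u >= -6 ==> ((!(6*u >= -6)) && (2*b <= 24*u + 4 || 6*u == -6))) && ((!(u >= -6)) ==> (2*b <= 4*u + 4 || u == -6))))
Before u := u: ((b <= 7 && b > u + 8) ==> (b != 16 && 2*b <= 4 && (2*b <= 4*u + 4 || u == -6))) && ((!(b <= 7 && b > u + 8)) ==> ((u >= -6 ==> ((!(6*u >= -6)) && (2*b <= 24*u + 4 || 6*u == -6))) && ((!(u >= -6)) ==> (2*b <= 4*u + 4 || u == -6))))
The weakest precondition is ((b <= 7 && b > u + 8) ==> (b != 16 && 2*b <= 4 && (2*b <= 4*u + 4 || u == -6))) && ((!(b <= 7 && b > u + 8)) ==> ((u >= -6 ==> ((!(6*u >= -6)) && (2*b <= 24*u + 4 || 6*u == -6))) && ((!(u >= -6)) ==> (2*b <= 4*u + 4 || u == -6)))).
Check whether ((b <= 7 && b > u + 8) ==> (b != 16 && 2*b <= 4 && (2*b <= 4*u + 4 || u == -6))) && ((!(b <= 7 && b > u + 8)) ==> ((u >= -6 ==> ((!(6*u >= -6)) && (2*b <= 24*u + 4 || 6*u == -6))) && ((!(u >= -6)) ==> (2*b <= 4*u + 8 || u == -6)))) implies it.
Countermodel: at the initial state b = -10, u = -7, the precondition holds but the weakest precondition fails.
Answer: invalid


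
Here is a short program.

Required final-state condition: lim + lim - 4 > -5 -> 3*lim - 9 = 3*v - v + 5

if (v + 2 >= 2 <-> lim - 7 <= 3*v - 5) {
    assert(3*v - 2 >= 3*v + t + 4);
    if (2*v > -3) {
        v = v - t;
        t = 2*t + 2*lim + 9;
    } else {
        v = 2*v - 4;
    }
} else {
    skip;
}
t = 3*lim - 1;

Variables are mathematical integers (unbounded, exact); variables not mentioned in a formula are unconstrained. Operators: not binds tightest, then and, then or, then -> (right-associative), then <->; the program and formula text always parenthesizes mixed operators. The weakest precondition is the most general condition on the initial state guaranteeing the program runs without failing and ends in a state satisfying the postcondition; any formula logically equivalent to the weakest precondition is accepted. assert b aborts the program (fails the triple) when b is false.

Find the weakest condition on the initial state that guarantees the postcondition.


Working backward. After the program, the postcondition lim + lim - 4 > -5 -> 3*lim - 9 = 3*v - v + 5 must hold; in canonical form it is 2*lim > -1 -> 3*lim = 2*v + 14.
Before t := 3*lim - 1: 2*lim > -1 -> 3*lim = 2*v + 14
Then branch requires t <= -6 and (2*v > -3 -> (2*lim > -1 -> 3*lim + 2*t = 2*v + 14)) and ((not (2*v > -3)) -> (2*lim > -1 -> 3*lim = 4*v + 6)); else branch requires 2*lim > -1 -> 3*lim = 2*v + 14.
Before the if: ((v >= 0 <-> lim <= 3*v + 2) -> (t <= -6 and (2*v > -3 -> (2*lim > -1 -> 3*lim + 2*t = 2*v + 14)) and ((not (2*v > -3)) -> (2*lim > -1 -> 3*lim = 4*v + 6)))) and ((not (v >= 0 <-> lim <= 3*v + 2)) -> (2*lim > -1 -> 3*lim = 2*v + 14))
Answer: WP = ((v >= 0 <-> lim <= 3*v + 2) -> (t <= -6 and (2*v > -3 -> (2*lim > -1 -> 3*lim + 2*t = 2*v + 14)) and ((not (2*v > -3)) -> (2*lim > -1 -> 3*lim = 4*v + 6)))) and ((not (v >= 0 <-> lim <= 3*v + 2)) -> (2*lim > -1 -> 3*lim = 2*v + 14))


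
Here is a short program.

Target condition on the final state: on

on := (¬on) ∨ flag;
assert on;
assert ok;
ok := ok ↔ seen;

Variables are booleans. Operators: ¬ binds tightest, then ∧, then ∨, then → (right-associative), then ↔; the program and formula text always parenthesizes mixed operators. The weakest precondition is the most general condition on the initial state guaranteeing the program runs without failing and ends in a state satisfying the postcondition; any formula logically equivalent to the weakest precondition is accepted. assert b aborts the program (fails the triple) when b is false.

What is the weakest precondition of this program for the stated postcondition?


Working backward. After the program, on must hold.
Before ok := ok ↔ seen: on
Before assert ok: ok ∧ on
Before assert on: on ∧ ok
Before on := (¬on) ∨ flag: ((¬on) ∨ flag) ∧ ok
Answer: WP = ((¬on) ∨ flag) ∧ ok


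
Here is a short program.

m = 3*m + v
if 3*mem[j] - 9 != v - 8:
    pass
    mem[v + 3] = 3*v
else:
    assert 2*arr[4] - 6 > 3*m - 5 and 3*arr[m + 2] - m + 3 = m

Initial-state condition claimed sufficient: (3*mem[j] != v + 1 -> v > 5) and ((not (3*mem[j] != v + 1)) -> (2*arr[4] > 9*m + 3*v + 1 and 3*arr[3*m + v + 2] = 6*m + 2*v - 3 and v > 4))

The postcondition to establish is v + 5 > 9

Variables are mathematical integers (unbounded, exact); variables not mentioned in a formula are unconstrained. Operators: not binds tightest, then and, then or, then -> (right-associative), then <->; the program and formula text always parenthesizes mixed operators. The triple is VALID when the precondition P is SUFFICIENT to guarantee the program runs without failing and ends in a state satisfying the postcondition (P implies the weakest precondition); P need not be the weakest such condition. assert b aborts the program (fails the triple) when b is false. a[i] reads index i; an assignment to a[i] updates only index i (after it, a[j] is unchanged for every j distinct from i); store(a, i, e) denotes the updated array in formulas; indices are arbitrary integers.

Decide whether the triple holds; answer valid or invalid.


Working backward. After the program, the postcondition v + 5 > 9 must hold; in canonical form it is v > 4.
Then branch requires v > 4; else branch requires 2*arr[4] > 3*m + 1 and 3*arr[m + 2] = 2*m - 3 and v > 4.
Before the if: (3*mem[j] != v + 1 -> v > 4) and ((not (3*mem[j] != v + 1)) -> (2*arr[4] > 3*m + 1 and 3*arr[m + 2] = 2*m - 3 and v > 4))
Before m := 3*m + v: (3*mem[j] != v + 1 -> v > 4) and ((not (3*mem[j] != v + 1)) -> (2*arr[4] > 9*m + 3*v + 1 and 3*arr[3*m + v + 2] = 6*m + 2*v - 3 and v > 4))
The weakest precondition is (3*mem[j] != v + 1 -> v > 4) and ((not (3*mem[j] != v + 1)) -> (2*arr[4] > 9*m + 3*v + 1 and 3*arr[3*m + v + 2] = 6*m + 2*v - 3 and v > 4)).
Check whether (3*mem[j] != v + 1 -> v > 5) and ((not (3*mem[j] != v + 1)) -> (2*arr[4] > 9*m + 3*v + 1 and 3*arr[3*m + v + 2] = 6*m + 2*v - 3 and v > 4)) implies it.
Every state satisfying the precondition satisfies the weakest precondition: the implication holds.
Answer: valid


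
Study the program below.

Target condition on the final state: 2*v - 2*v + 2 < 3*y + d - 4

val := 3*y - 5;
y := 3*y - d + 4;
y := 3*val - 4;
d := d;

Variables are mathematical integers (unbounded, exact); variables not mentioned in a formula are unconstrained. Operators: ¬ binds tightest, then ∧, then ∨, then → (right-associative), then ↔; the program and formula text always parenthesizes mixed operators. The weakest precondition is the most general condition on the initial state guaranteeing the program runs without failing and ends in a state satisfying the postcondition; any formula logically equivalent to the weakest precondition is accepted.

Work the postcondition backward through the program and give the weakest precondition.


Working backward. After the program, the postcondition 2*v - 2*v + 2 < 3*y + d - 4 must hold; in canonical form it is d + 3*y > 6.
Before d := d: d + 3*y > 6
Before y := 3*val - 4: d + 9*val > 18
Before y := 3*y - d + 4: d + 9*val > 18
Before val := 3*y - 5: d + 27*y > 63
Answer: WP = d + 27*y > 63


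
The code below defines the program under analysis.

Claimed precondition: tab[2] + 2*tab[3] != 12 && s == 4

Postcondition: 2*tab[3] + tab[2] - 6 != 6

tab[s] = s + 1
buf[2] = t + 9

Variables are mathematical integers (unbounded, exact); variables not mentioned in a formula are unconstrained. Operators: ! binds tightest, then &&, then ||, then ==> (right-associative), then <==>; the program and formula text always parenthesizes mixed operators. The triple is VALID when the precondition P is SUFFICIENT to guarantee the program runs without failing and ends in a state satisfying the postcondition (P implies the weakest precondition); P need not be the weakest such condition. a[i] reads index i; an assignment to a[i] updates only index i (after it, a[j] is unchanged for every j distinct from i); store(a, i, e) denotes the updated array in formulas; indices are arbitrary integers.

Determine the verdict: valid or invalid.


Working backward. After the program, the postcondition 2*tab[3] + tab[2] - 6 != 6 must hold; in canonical form it is tab[2] + 2*tab[3] != 12.
Before buf[2] := t + 9: tab[2] + 2*tab[3] != 12
Before tab[s] := s + 1: store(tab, s, s + 1)[2] + 2*store(tab, s, s + 1)[3] != 12
The weakest precondition is store(tab, s, s + 1)[2] + 2*store(tab, s, s + 1)[3] != 12.
Check whether tab[2] + 2*tab[3] != 12 && s == 4 implies it.
Every state satisfying the precondition satisfies the weakest precondition: the implication holds.
Answer: valid


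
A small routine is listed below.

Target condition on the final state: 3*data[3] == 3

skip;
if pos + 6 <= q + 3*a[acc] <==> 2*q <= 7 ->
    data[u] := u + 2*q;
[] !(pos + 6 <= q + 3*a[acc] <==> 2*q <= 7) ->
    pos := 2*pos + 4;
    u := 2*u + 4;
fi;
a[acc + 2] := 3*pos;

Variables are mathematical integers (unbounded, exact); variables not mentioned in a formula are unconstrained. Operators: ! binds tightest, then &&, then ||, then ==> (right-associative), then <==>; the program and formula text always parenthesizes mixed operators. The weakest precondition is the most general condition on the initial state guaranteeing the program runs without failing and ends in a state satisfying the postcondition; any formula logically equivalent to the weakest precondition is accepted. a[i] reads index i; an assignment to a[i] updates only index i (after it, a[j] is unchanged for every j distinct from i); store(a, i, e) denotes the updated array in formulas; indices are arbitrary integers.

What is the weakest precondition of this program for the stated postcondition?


Working backward. After the program, 3*data[3] == 3 must hold.
Before a[acc + 2] := 3*pos: 3*data[3] == 3
Then branch requires 3*store(data, u, 2*q + u)[3] == 3; else branch requires 3*data[3] == 3.
Before the if: ((pos <= 3*a[acc] + q - 6 <==> 2*q <= 7) ==> 3*store(data, u, 2*q + u)[3] == 3) && ((!(pos <= 3*a[acc] + q - 6 <==> 2*q <= 7)) ==> 3*data[3] == 3)
Before skip: ((pos <= 3*a[acc] + q - 6 <==> 2*q <= 7) ==> 3*store(data, u, 2*q + u)[3] == 3) && ((!(pos <= 3*a[acc] + q - 6 <==> 2*q <= 7)) ==> 3*data[3] == 3)
Answer: WP = ((pos <= 3*a[acc] + q - 6 <==> 2*q <= 7) ==> 3*store(data, u, 2*q + u)[3] == 3) && ((!(pos <= 3*a[acc] + q - 6 <==> 2*q <= 7)) ==> 3*data[3] == 3)


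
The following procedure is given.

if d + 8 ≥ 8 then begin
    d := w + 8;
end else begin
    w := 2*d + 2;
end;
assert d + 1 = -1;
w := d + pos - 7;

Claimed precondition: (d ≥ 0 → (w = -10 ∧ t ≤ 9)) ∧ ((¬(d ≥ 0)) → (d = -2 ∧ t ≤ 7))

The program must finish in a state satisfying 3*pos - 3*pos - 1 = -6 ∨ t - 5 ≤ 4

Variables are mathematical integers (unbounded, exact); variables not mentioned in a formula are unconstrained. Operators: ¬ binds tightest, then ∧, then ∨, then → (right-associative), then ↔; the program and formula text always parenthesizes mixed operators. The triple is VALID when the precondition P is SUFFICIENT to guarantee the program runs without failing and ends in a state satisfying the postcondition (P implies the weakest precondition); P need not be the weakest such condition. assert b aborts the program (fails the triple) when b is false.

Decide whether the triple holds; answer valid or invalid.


Working backward. After the program, the postcondition 3*pos - 3*pos - 1 = -6 ∨ t - 5 ≤ 4 must hold; in canonical form it is t ≤ 9.
Before w := d + pos - 7: t ≤ 9
Before assert d + 1 = -1: d = -2 ∧ t ≤ 9
Then branch requires w = -10 ∧ t ≤ 9; else branch requires d = -2 ∧ t ≤ 9.
Before the if: (d ≥ 0 → (w = -10 ∧ t ≤ 9)) ∧ ((¬(d ≥ 0)) → (d = -2 ∧ t ≤ 9))
The weakest precondition is (d ≥ 0 → (w = -10 ∧ t ≤ 9)) ∧ ((¬(d ≥ 0)) → (d = -2 ∧ t ≤ 9)).
Check whether (d ≥ 0 → (w = -10 ∧ t ≤ 9)) ∧ ((¬(d ≥ 0)) → (d = -2 ∧ t ≤ 7)) implies it.
Every state satisfying the precondition satisfies the weakest precondition: the implication holds.
Answer: valid


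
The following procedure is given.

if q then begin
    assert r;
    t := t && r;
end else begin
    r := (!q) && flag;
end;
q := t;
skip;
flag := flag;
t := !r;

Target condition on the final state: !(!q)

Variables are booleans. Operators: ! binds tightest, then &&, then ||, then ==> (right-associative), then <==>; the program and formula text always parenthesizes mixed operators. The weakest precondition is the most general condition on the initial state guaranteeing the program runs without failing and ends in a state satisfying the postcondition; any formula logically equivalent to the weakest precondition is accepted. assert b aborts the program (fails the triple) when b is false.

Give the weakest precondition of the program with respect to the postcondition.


Working backward. After the program, the postcondition !(!q) must hold; in canonical form it is q.
Before t := !r: q
Before flag := flag: q
Before skip: q
Before q := t: t
Then branch requires r && t; else branch requires t.
Before the if: (q ==> (r && t)) && ((!q) ==> t)
Answer: WP = (q ==> (r && t)) && ((!q) ==> t)


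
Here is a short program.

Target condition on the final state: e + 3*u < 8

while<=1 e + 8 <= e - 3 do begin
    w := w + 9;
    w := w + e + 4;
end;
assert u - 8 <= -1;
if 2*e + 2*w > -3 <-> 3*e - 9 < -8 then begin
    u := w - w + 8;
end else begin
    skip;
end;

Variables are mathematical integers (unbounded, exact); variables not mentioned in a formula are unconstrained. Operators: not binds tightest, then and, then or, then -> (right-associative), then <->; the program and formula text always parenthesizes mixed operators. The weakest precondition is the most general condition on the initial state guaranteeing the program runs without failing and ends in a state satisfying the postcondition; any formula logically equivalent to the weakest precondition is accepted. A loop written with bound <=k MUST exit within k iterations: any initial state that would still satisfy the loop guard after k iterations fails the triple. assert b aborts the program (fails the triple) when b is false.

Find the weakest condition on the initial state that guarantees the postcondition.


Working backward. After the program, e + 3*u < 8 must hold.
Then branch requires e < -16; else branch requires e + 3*u < 8.
Before the if: ((2*e + 2*w > -3 <-> 3*e < 1) -> e < -16) and ((not (2*e + 2*w > -3 <-> 3*e < 1)) -> e + 3*u < 8)
Before assert u - 8 <= -1: u <= 7 and ((2*e + 2*w > -3 <-> 3*e < 1) -> e < -16) and ((not (2*e + 2*w > -3 <-> 3*e < 1)) -> e + 3*u < 8)
Before the loop (bound <=1), unroll the exhaustion recursion (WP_0 = exit-now case; WP_j = one more guarded iteration, up to j = 1):
  WP_0: u <= 7 and ((2*e + 2*w > -3 <-> 3*e < 1) -> e < -16) and ((not (2*e + 2*w > -3 <-> 3*e < 1)) -> e + 3*u < 8)
  WP_1: u <= 7 and ((2*e + 2*w > -3 <-> 3*e < 1) -> e < -16) and ((not (2*e + 2*w > -3 <-> 3*e < 1)) -> e + 3*u < 8)
So before the loop: u <= 7 and ((2*e + 2*w > -3 <-> 3*e < 1) -> e < -16) and ((not (2*e + 2*w > -3 <-> 3*e < 1)) -> e + 3*u < 8)
Answer: WP = u <= 7 and ((2*e + 2*w > -3 <-> 3*e < 1) -> e < -16) and ((not (2*e + 2*w > -3 <-> 3*e < 1)) -> e + 3*u < 8)


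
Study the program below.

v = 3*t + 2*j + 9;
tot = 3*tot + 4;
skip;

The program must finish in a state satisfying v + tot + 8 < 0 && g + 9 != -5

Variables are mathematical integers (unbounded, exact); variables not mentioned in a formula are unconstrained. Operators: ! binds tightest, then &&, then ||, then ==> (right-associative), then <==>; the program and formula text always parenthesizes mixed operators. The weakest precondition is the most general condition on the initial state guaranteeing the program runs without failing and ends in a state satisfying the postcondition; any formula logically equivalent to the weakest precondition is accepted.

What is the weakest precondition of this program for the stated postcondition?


Working backward. After the program, the postcondition v + tot + 8 < 0 && g + 9 != -5 must hold; in canonical form it is tot + v < -8 && g != -14.
Before skip: tot + v < -8 && g != -14
Before tot := 3*tot + 4: 3*tot + v < -12 && g != -14
Before v := 3*t + 2*j + 9: 2*j + 3*t + 3*tot < -21 && g != -14
Answer: WP = 2*j + 3*t + 3*tot < -21 && g != -14


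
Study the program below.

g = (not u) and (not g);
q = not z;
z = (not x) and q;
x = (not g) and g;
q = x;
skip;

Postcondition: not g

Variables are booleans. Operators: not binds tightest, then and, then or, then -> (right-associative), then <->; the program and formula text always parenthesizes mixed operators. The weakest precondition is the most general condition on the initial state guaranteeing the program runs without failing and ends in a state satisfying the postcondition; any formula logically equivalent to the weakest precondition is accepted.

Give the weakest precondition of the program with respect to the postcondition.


Working backward. After the program, not g must hold.
Before skip: not g
Before q := x: not g
Before x := (not g) and g: not g
Before z := (not x) and q: not g
Before q := not z: not g
Before g := (not u) and (not g): not ((not u) and (not g))
Answer: WP = not ((not u) and (not g))


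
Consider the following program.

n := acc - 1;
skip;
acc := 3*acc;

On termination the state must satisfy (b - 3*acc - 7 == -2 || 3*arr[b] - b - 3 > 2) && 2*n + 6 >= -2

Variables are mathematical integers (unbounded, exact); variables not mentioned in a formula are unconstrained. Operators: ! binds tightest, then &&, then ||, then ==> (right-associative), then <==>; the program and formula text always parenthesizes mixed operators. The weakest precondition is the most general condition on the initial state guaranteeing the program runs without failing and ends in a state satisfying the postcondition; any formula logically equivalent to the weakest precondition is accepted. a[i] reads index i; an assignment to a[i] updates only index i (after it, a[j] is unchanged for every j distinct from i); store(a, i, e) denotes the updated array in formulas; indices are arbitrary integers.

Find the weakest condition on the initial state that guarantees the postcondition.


Working backward. After the program, the postcondition (b - 3*acc - 7 == -2 || 3*arr[b] - b - 3 > 2) && 2*n + 6 >= -2 must hold; in canonical form it is (b == 3*acc + 5 || 3*arr[b] > b + 5) && 2*n >= -8.
Before acc := 3*acc: (b == 9*acc + 5 || 3*arr[b] > b + 5) && 2*n >= -8
Before skip: (b == 9*acc + 5 || 3*arr[b] > b + 5) && 2*n >= -8
Before n := acc - 1: (b == 9*acc + 5 || 3*arr[b] > b + 5) && 2*acc >= -6
Answer: WP = (b == 9*acc + 5 || 3*arr[b] > b + 5) && 2*acc >= -6
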